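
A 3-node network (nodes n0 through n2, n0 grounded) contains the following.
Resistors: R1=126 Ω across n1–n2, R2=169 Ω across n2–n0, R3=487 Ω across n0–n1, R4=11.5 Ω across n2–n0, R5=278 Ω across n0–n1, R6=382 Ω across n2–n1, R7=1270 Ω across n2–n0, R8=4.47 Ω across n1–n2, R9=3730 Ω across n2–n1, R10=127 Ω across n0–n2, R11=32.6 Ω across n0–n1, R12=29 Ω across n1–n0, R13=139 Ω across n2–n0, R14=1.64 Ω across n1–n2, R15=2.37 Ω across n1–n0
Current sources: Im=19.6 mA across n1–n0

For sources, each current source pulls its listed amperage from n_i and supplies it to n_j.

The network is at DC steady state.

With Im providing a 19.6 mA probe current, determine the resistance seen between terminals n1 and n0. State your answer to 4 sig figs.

R_eq = 1.698 Ω

Apply KCL at each of the 2 non-ground nodes and solve the resulting linear system.
Node n1: branches {R1, R3, R5, R6, R8, R9, R11, R12, R14, R15, Im} → V_1 = -0.03327
Node n2: branches {R1, R2, R4, R6, R7, R8, R9, R10, R13, R14} → V_2 = -0.02948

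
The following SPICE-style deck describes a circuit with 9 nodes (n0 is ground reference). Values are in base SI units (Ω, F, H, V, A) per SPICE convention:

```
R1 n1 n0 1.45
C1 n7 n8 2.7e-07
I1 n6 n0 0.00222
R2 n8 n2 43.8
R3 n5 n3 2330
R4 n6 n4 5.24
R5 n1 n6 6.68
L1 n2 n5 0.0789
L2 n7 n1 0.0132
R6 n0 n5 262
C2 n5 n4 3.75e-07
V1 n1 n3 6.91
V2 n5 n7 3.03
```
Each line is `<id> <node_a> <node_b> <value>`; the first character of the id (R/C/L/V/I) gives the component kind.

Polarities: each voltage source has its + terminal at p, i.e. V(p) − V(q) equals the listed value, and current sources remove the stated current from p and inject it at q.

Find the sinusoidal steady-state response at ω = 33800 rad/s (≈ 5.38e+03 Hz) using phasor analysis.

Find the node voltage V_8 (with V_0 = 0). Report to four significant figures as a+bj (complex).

-3.794-0.08923j V

Apply KCL at each of the 8 non-ground nodes and solve the resulting linear system.
Node n1: branches {R1, R5, L2, V1} → V_1 = 0.0002915+0.0004815j
Node n2: branches {R2, L1} → V_2 = -3.793-0.1411j
Node n3: branches {R3, V1} → V_3 = -6.910+0.0004815j
Node n4: branches {R4, C2} → V_4 = -0.01545-0.09302j
Node n5: branches {R3, L1, R6, C2, V2} → V_5 = -0.6343-0.08701j
Node n6: branches {I1, R4, R5} → V_6 = -0.01505-0.05192j
Node n7: branches {C1, L2, V2} → V_7 = -3.664-0.08701j
Node n8: branches {C1, R2} → V_8 = -3.794-0.08923j
Source currents: i(V1)=-0.002693+3.755e-05j, i(V2)=-0.0002164+0.009398j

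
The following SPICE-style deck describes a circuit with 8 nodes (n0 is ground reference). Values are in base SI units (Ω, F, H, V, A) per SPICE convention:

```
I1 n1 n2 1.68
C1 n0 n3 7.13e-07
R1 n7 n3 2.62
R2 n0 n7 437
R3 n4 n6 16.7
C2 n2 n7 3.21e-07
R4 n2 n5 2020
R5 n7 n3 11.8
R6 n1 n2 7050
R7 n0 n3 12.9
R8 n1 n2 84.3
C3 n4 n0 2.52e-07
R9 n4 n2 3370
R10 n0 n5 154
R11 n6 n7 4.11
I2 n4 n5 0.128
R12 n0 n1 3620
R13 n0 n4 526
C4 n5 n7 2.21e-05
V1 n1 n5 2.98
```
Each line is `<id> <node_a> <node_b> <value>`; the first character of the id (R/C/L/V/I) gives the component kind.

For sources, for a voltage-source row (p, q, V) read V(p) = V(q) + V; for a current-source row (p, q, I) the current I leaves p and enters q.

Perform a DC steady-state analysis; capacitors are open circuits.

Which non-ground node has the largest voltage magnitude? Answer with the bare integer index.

MNA unknowns: 7 node voltages V₁..V_7 plus 1 source current (V1)
I1: z[1]−=1.68, z[2]+=1.68
C1: Y=0.000 on G[0,3]
R1: Y=0.3817 on G[7,3]
R2: Y=0.002288 on G[0,7]
R3: Y=0.05988 on G[4,6]
C2: Y=0.000 on G[2,7]
R4: Y=0.0004950 on G[2,5]
R5: Y=0.08475 on G[7,3]
R6: Y=0.0001418 on G[1,2]
R7: Y=0.07752 on G[0,3]
R8: Y=0.01186 on G[1,2]
C3: Y=0.000 on G[4,0]
R9: Y=0.0002967 on G[4,2]
R10: Y=0.006494 on G[0,5]
R11: Y=0.2433 on G[6,7]
I2: z[4]−=0.128, z[5]+=0.128
R12: Y=0.0002762 on G[0,1]
R13: Y=0.001901 on G[0,4]
C4: Y=0.000 on G[5,7]
V1: row V1−V5=2.98, i_V1 at 1,5
solve → V1=15.24, V2=146.0, V3=-0.9798, V4=-2.778, V5=12.26, V6=-1.466, V7=-1.143
aux → i_V1=-0.1146

2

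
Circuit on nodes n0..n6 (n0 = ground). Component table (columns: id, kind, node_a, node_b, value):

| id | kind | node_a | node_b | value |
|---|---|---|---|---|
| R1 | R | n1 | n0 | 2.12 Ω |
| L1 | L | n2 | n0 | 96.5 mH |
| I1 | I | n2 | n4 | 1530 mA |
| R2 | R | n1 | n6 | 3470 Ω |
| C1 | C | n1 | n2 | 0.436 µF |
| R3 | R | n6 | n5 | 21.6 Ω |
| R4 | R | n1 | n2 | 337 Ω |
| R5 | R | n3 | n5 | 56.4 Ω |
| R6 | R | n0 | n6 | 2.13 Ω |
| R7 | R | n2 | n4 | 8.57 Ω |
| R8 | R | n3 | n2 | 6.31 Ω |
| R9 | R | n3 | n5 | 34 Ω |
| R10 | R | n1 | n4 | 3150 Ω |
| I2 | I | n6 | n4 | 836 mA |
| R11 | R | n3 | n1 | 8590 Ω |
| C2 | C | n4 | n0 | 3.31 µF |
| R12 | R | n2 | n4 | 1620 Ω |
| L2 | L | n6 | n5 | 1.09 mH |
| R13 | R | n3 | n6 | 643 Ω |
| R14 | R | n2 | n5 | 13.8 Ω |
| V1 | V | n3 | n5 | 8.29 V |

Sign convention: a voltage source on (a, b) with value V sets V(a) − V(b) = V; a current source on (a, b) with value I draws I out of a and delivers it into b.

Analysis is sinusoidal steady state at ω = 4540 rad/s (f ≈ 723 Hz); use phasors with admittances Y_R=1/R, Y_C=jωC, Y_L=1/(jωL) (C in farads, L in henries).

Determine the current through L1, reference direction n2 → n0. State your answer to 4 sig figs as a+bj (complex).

-0.0003325-0.02644j A

Apply KCL at each of the 6 non-ground nodes and solve the resulting linear system.
Node n1: branches {R1, R2, C1, R4, R10, R11} → V_1 = 0.09645+0.04403j
Node n2: branches {L1, I1, C1, R4, R7, R8, R12, R14} → V_2 = 11.58-0.1457j
Node n3: branches {R5, R8, R9, R11, R13, V1} → V_3 = 11.02+1.857j
Node n4: branches {I1, R7, R10, I2, C2, R12} → V_4 = 31.14-4.124j
Node n5: branches {R3, R5, R9, L2, R14, V1} → V_5 = 2.734+1.857j
Node n6: branches {R2, R3, R6, I2, L2, R13} → V_6 = -0.2282-0.9847j
Source currents: i(V1)=-0.3208-0.3219j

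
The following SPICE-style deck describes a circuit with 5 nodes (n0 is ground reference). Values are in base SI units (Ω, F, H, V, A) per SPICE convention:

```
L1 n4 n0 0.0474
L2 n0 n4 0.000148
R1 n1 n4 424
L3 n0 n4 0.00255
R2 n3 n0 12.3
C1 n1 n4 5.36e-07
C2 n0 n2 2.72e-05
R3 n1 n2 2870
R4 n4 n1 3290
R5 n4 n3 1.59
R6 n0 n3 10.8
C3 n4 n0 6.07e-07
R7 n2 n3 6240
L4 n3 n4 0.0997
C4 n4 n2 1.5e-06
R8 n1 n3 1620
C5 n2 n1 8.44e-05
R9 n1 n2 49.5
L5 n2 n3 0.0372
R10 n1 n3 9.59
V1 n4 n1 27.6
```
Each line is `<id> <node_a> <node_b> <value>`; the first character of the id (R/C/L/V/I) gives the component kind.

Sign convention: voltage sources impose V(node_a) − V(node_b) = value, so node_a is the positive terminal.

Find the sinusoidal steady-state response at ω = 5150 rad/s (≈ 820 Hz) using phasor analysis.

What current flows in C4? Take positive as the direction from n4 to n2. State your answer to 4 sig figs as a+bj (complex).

Apply KCL at each of the 4 non-ground nodes and solve the resulting linear system.
Node n1: branches {R1, C1, R3, R4, R8, C5, R9, R10, V1} → V_1 = -29.78+0.6993j
Node n2: branches {C2, R3, R7, C4, C5, R9, L5} → V_2 = -22.41+0.7874j
Node n3: branches {R2, R5, R6, R7, L4, R8, L5, R10} → V_3 = -4.952+0.6598j
Node n4: branches {L1, L2, R1, L3, C1, R4, R5, C3, L4, C4, V1} → V_4 = -2.177+0.6993j
Source currents: i(V1)=-2.791-3.276j

0.0006807+0.1563j A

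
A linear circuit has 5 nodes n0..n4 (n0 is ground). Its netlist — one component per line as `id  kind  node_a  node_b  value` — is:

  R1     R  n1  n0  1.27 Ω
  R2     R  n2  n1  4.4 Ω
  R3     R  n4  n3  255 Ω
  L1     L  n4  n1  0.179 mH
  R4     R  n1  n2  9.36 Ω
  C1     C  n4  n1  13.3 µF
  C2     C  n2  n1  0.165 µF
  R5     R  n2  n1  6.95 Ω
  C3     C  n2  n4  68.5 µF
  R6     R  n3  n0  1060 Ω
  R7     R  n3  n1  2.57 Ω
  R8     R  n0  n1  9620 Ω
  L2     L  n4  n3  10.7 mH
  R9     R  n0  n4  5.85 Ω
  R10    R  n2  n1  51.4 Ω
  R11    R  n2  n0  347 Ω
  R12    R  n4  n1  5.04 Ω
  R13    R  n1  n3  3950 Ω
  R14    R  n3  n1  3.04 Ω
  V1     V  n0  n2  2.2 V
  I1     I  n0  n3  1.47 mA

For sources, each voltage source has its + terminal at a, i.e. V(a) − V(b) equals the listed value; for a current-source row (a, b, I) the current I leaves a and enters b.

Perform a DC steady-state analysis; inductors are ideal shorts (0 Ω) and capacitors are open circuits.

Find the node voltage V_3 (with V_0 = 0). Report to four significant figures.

-0.7502 V

Element admittances at DC:
  Y(R1) = 0.7874 S between n1,n0
  Y(R2) = 0.2273 S between n2,n1
  Y(R3) = 0.003922 S between n4,n3
  L1: short n4↔n1 (DC inductor)
  Y(R4) = 0.1068 S between n1,n2
  Y(C1) = 0.000 S between n4,n1
  Y(C2) = 0.000 S between n2,n1
  Y(R5) = 0.1439 S between n2,n1
  Y(C3) = 0.000 S between n2,n4
  Y(R6) = 0.0009434 S between n3,n0
  Y(R7) = 0.3891 S between n3,n1
  Y(R8) = 0.0001040 S between n0,n1
  L2: short n4↔n3 (DC inductor)
  Y(R9) = 0.1709 S between n0,n4
  Y(R10) = 0.01946 S between n2,n1
  Y(R11) = 0.002882 S between n2,n0
  Y(R12) = 0.1984 S between n4,n1
  Y(R13) = 0.0002532 S between n1,n3
  Y(R14) = 0.3289 S between n3,n1
  V1: constraint V(n0)−V(n2) = 2.2
  I1: injects 0.00147 A into n3 (from n0)
Assemble and solve the 7×7 MNA system:
  V(n1)=-0.7502  V(n2)=-2.200  V(n3)=-0.7502  V(n4)=-0.7502
  i(L1)=0.1304  i(L2)=-0.002178  i(V1)=-0.7275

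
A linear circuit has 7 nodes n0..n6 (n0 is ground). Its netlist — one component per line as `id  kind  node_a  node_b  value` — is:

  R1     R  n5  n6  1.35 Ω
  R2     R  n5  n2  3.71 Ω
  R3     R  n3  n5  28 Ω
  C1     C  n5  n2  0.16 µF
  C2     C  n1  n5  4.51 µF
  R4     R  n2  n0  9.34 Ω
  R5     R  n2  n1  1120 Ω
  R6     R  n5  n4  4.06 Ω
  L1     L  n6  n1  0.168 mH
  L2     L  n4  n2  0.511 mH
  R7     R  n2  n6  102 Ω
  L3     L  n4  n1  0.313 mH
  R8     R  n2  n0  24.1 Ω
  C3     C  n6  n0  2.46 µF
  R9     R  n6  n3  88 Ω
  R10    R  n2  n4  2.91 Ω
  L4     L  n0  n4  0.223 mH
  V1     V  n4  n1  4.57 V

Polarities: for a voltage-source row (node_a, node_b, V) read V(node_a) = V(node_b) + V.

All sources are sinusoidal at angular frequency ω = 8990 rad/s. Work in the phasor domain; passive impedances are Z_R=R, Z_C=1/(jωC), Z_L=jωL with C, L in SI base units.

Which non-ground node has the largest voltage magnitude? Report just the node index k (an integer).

1

MNA unknowns: 6 node voltages V₁..V_6 plus 1 source current (V1)
R1: Y=0.7407+0.000j on G[5,6]
R2: Y=0.2695+0.000j on G[5,2]
R3: Y=0.03571+0.000j on G[3,5]
C1: Y=0.000+0.001438j on G[5,2]
C2: Y=0.000+0.04054j on G[1,5]
R4: Y=0.1071+0.000j on G[2,0]
R5: Y=0.0008929+0.000j on G[2,1]
R6: Y=0.2463+0.000j on G[5,4]
L1: Y=0.000-0.6621j on G[6,1]
L2: Y=0.000-0.2177j on G[4,2]
R7: Y=0.009804+0.000j on G[2,6]
L3: Y=0.000-0.3554j on G[4,1]
R8: Y=0.04149+0.000j on G[2,0]
C3: Y=0.000+0.02212j on G[6,0]
R9: Y=0.01136+0.000j on G[6,3]
R10: Y=0.3436+0.000j on G[2,4]
L4: Y=0.000-0.4988j on G[0,4]
V1: row V4−V1=4.57, i_V1 at 4,1
solve → V1=-4.624+0.3749j, V2=-0.9507+0.3972j, V3=-2.815+1.498j, V4=-0.05351+0.3749j, V5=-2.477+1.317j, V6=-3.876+2.070j
aux → i_V1=-1.087+2.032j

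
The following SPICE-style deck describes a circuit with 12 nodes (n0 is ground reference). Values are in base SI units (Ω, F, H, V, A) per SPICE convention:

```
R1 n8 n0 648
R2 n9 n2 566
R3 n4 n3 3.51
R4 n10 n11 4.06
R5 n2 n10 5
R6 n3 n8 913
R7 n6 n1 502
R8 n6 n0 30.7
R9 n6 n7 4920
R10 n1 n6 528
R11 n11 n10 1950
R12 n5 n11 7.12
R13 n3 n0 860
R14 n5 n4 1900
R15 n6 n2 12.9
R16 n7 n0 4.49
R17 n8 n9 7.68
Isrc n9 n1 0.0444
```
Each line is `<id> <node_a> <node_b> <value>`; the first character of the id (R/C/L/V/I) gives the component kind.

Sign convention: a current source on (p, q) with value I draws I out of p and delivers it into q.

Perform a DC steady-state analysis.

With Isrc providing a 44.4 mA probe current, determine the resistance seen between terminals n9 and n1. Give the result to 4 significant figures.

R_eq = 522.1 Ω

MNA unknowns: 11 node voltages V₁..V_11
R1: Y=0.001543 on G[8,0]
R2: Y=0.001767 on G[9,2]
R3: Y=0.2849 on G[4,3]
R4: Y=0.2463 on G[10,11]
R5: Y=0.2000 on G[2,10]
R6: Y=0.001095 on G[3,8]
R7: Y=0.001992 on G[6,1]
R8: Y=0.03257 on G[6,0]
R9: Y=0.0002033 on G[6,7]
R10: Y=0.001894 on G[1,6]
R11: Y=0.0005128 on G[11,10]
R12: Y=0.1404 on G[5,11]
R13: Y=0.001163 on G[3,0]
R14: Y=0.0005263 on G[5,4]
R15: Y=0.07752 on G[6,2]
R16: Y=0.2227 on G[7,0]
R17: Y=0.1302 on G[8,9]
Isrc: z[9]−=0.0444, z[1]+=0.0444
solve → V1=12.09, V2=0.3714, V3=-4.229, V4=-4.221, V5=0.3326, V6=0.6636, V7=0.0006050, V8=-10.91, V9=-11.09, V10=0.3594, V11=0.3497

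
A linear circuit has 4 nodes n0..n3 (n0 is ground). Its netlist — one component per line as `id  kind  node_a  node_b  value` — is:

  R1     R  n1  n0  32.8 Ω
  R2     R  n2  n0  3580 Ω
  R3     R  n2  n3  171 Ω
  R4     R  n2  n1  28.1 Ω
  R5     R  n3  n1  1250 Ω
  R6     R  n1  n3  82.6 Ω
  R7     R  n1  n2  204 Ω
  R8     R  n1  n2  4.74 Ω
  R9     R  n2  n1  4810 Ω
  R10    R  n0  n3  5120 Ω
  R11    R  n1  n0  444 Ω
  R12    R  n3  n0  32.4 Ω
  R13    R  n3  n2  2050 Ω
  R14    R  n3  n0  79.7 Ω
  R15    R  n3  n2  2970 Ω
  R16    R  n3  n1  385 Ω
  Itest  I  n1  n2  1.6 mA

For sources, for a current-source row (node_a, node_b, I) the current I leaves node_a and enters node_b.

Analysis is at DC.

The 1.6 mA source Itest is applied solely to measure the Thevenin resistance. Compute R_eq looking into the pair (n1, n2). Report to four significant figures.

Element admittances at DC:
  Y(R1) = 0.03049 S between n1,n0
  Y(R2) = 0.0002793 S between n2,n0
  Y(R3) = 0.005848 S between n2,n3
  Y(R4) = 0.03559 S between n2,n1
  Y(R5) = 0.0008000 S between n3,n1
  Y(R6) = 0.01211 S between n1,n3
  Y(R7) = 0.004902 S between n1,n2
  Y(R8) = 0.2110 S between n1,n2
  Y(R9) = 0.0002079 S between n2,n1
  Y(R10) = 0.0001953 S between n0,n3
  Y(R11) = 0.002252 S between n1,n0
  Y(R12) = 0.03086 S between n3,n0
  Y(R13) = 0.0004878 S between n3,n2
  Y(R14) = 0.01255 S between n3,n0
  Y(R15) = 0.0003367 S between n3,n2
  Y(R16) = 0.002597 S between n3,n1
  Itest: injects 0.0016 A into n2 (from n1)
Assemble and solve the 3×3 MNA system:
  V(n1)=-0.0006123  V(n2)=0.005602  V(n3)=0.0004239

R_eq = 3.884 Ω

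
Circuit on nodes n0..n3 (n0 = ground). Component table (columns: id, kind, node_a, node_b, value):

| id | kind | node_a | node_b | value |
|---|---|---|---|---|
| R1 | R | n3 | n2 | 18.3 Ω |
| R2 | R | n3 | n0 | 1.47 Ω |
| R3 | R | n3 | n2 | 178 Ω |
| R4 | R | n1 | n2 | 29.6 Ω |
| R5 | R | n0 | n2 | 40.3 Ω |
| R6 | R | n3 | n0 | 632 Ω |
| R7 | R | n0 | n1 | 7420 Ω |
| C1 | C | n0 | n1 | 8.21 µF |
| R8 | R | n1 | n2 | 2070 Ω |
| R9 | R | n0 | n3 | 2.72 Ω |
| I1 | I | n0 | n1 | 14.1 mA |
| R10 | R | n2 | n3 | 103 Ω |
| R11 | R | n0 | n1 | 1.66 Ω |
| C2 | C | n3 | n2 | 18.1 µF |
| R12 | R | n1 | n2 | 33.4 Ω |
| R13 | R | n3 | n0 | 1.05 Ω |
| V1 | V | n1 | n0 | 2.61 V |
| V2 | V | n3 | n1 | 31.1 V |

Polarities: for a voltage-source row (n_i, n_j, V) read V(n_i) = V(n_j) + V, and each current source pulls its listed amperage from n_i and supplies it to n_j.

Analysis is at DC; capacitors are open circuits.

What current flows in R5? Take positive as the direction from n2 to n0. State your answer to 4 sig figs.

MNA unknowns: 3 node voltages V₁..V_3 plus 2 source currents (V1, V2)
R1: Y=0.05464 on G[3,2]
R2: Y=0.6803 on G[3,0]
R3: Y=0.005618 on G[3,2]
R4: Y=0.03378 on G[1,2]
R5: Y=0.02481 on G[0,2]
R6: Y=0.001582 on G[3,0]
R7: Y=0.0001348 on G[0,1]
C1: Y=0.000 on G[0,1]
R8: Y=0.0004831 on G[1,2]
R9: Y=0.3676 on G[0,3]
I1: z[0]−=0.0141, z[1]+=0.0141
R10: Y=0.009709 on G[2,3]
R11: Y=0.6024 on G[0,1]
C2: Y=0.000 on G[3,2]
R12: Y=0.02994 on G[1,2]
R13: Y=0.9524 on G[3,0]
V1: row V1−V0=2.61, i_V1 at 1,0
V2: row V3−V1=31.1, i_V2 at 3,1
solve → V1=2.610, V2=15.89, V3=33.71
aux → i_V1=-69.44, i_V2=-68.73

0.3943 A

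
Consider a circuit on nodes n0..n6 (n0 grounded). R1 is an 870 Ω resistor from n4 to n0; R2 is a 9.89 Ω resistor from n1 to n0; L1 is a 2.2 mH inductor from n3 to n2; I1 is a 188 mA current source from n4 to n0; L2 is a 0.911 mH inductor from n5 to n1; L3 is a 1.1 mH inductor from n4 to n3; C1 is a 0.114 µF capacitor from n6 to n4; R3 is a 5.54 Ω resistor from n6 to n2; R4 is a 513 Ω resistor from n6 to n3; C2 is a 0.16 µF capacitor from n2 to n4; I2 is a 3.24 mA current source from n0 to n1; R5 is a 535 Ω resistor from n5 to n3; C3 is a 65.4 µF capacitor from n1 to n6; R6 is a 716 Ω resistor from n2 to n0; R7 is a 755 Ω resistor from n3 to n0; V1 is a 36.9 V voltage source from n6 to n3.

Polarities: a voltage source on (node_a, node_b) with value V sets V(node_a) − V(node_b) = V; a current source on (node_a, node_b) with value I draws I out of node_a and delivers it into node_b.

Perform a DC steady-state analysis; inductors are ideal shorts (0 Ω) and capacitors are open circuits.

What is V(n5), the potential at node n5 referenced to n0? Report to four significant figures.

-0.5664 V

Element admittances at DC:
  Y(R1) = 0.001149 S between n4,n0
  Y(R2) = 0.1011 S between n1,n0
  L1: short n3↔n2 (DC inductor)
  I1: injects 0.188 A into n0 (from n4)
  L2: short n5↔n1 (DC inductor)
  L3: short n4↔n3 (DC inductor)
  Y(C1) = 0.000 S between n6,n4
  Y(R3) = 0.1805 S between n6,n2
  Y(R4) = 0.001949 S between n6,n3
  Y(C2) = 0.000 S between n2,n4
  I2: injects 0.00324 A into n1 (from n0)
  Y(R5) = 0.001869 S between n5,n3
  Y(C3) = 0.000 S between n1,n6
  Y(R6) = 0.001397 S between n2,n0
  Y(R7) = 0.001325 S between n3,n0
  V1: constraint V(n6)−V(n3) = 36.9
Assemble and solve the 10×10 MNA system:
  V(n1)=-0.5664  V(n2)=-32.94  V(n3)=-32.94  V(n4)=-32.94  V(n5)=-0.5664  V(n6)=3.961
  i(L1)=-6.707  i(L2)=-0.06051  i(L3)=-0.1501  i(V1)=-6.733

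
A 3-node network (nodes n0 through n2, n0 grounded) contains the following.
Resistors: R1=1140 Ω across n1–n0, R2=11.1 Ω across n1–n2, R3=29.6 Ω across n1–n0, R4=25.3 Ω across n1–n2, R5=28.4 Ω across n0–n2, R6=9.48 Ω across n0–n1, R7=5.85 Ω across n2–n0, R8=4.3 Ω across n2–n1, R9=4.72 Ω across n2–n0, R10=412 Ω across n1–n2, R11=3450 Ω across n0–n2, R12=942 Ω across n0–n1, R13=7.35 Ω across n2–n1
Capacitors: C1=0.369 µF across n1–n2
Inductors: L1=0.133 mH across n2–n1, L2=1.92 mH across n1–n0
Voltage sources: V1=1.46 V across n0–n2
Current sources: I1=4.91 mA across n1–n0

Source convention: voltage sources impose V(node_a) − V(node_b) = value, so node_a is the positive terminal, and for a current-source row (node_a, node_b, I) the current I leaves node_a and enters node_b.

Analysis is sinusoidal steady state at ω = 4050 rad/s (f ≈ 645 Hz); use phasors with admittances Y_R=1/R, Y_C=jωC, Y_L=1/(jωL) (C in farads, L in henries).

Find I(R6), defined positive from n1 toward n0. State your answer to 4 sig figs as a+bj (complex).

MNA unknowns: 2 node voltages V₁..V_2 plus 1 source current (V1)
R1: Y=0.0008772+0.000j on G[1,0]
R2: Y=0.09009+0.000j on G[1,2]
R3: Y=0.03378+0.000j on G[1,0]
C1: Y=0.000+0.001494j on G[1,2]
R4: Y=0.03953+0.000j on G[1,2]
R5: Y=0.03521+0.000j on G[0,2]
L1: Y=0.000-1.856j on G[2,1]
L2: Y=0.000-0.1286j on G[1,0]
R6: Y=0.1055+0.000j on G[0,1]
R7: Y=0.1709+0.000j on G[2,0]
R8: Y=0.2326+0.000j on G[2,1]
R9: Y=0.2119+0.000j on G[2,0]
R10: Y=0.002427+0.000j on G[1,2]
R11: Y=0.0002899+0.000j on G[0,2]
R12: Y=0.001062+0.000j on G[0,1]
R13: Y=0.1361+0.000j on G[2,1]
V1: row V0−V2=1.46, i_V1 at 0,2
I1: z[1]−=0.00491, z[0]+=0.00491
solve → V1=-1.345+0.06412j, V2=-1.460+0.000j
aux → i_V1=-0.7874+0.1820j

-0.1418+0.006763j A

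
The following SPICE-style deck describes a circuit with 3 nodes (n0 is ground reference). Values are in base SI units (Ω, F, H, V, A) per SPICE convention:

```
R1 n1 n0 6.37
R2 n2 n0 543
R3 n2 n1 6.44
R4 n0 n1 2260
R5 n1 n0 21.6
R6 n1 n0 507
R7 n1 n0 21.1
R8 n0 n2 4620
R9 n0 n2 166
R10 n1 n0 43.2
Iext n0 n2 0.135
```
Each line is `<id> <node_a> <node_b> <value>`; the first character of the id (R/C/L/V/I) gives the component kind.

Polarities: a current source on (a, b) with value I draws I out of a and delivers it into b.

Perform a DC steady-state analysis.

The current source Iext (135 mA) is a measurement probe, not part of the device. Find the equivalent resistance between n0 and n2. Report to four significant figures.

Apply KCL at each of the 2 non-ground nodes and solve the resulting linear system.
Node n1: branches {R1, R3, R4, R5, R6, R7, R10} → V_1 = 0.4520
Node n2: branches {R2, R3, R8, R9, Iext} → V_2 = 1.256

R_eq = 9.304 Ω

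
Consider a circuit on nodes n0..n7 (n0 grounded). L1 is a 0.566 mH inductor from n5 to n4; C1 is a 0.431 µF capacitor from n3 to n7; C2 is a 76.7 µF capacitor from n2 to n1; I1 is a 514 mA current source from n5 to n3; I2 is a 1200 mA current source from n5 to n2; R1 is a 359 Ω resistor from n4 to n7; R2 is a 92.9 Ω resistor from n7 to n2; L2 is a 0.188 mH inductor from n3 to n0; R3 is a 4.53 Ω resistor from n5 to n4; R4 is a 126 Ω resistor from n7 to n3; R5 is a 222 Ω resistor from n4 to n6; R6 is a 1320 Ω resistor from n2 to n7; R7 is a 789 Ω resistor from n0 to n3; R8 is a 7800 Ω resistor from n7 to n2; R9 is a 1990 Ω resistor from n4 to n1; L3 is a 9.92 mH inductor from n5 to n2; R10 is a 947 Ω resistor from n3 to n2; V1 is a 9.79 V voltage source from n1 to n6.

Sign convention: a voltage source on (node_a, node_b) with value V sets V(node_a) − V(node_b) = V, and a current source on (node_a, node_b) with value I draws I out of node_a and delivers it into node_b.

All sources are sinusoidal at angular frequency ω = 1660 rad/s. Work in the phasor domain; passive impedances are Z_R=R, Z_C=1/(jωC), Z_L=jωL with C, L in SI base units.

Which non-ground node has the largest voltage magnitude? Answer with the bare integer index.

MNA unknowns: 7 node voltages V₁..V_7 plus 1 source current (V1)
L1: Y=0.000-1.064j on G[5,4]
C1: Y=0.000+0.0007155j on G[3,7]
C2: Y=0.000+0.1273j on G[2,1]
I1: z[5]−=0.514, z[3]+=0.514
I2: z[5]−=1.2, z[2]+=1.2
R1: Y=0.002786+0.000j on G[4,7]
R2: Y=0.01076+0.000j on G[7,2]
L2: Y=0.000-3.204j on G[3,0]
R3: Y=0.2208+0.000j on G[5,4]
R4: Y=0.007937+0.000j on G[7,3]
R5: Y=0.004505+0.000j on G[4,6]
R6: Y=0.0007576+0.000j on G[2,7]
R7: Y=0.001267+0.000j on G[0,3]
R8: Y=0.0001282+0.000j on G[7,2]
R9: Y=0.0005025+0.000j on G[4,1]
L3: Y=0.000-0.06073j on G[5,2]
R10: Y=0.001056+0.000j on G[3,2]
V1: row V1−V6=9.79, i_V1 at 1,6
solve → V1=-83.45+8.091j, V2=-82.39+8.345j, V3=0.000+0.000j, V4=-85.81-18.84j, V5=-85.64-18.93j, V6=-93.24+8.091j, V7=-53.47+3.710j
aux → i_V1=-0.03346+0.1213j

6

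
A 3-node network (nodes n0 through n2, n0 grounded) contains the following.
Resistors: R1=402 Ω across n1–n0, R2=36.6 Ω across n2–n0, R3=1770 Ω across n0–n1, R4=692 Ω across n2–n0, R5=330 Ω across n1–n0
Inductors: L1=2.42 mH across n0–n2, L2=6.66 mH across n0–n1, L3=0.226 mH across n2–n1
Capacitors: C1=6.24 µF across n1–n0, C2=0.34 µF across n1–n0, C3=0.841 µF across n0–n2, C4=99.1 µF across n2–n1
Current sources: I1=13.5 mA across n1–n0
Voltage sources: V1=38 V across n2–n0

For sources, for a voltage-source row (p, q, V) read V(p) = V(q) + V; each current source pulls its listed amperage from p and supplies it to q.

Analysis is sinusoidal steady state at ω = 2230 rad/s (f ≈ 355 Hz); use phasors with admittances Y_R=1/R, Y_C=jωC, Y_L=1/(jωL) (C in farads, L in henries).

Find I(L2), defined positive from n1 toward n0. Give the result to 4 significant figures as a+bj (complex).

-0.008823-2.484j A

Element admittances at ω=2230 rad/s:
  Y(R1) = 0.002488+0.000j S between n1,n0
  Y(R2) = 0.02732+0.000j S between n2,n0
  Y(R3) = 0.0005650+0.000j S between n0,n1
  Y(L1) = 0.000-0.1853j S between n0,n2
  Y(C1) = 0.000+0.01392j S between n1,n0
  Y(L2) = 0.000-0.06733j S between n0,n1
  Y(C2) = 0.000+0.0007582j S between n1,n0
  Y(L3) = 0.000-1.984j S between n2,n1
  Y(C3) = 0.000+0.001875j S between n0,n2
  Y(C4) = 0.000+0.2210j S between n2,n1
  Y(R4) = 0.001445+0.000j S between n2,n0
  I1: injects 0.0135 A into n0 (from n1)
  Y(R5) = 0.003030+0.000j S between n1,n0
  V1: constraint V(n2)−V(n0) = 38
Assemble and solve the 3×3 MNA system:
  V(n1)=36.90-0.1310j  V(n2)=38.00+0.000j
  i(V1)=-1.324+8.914j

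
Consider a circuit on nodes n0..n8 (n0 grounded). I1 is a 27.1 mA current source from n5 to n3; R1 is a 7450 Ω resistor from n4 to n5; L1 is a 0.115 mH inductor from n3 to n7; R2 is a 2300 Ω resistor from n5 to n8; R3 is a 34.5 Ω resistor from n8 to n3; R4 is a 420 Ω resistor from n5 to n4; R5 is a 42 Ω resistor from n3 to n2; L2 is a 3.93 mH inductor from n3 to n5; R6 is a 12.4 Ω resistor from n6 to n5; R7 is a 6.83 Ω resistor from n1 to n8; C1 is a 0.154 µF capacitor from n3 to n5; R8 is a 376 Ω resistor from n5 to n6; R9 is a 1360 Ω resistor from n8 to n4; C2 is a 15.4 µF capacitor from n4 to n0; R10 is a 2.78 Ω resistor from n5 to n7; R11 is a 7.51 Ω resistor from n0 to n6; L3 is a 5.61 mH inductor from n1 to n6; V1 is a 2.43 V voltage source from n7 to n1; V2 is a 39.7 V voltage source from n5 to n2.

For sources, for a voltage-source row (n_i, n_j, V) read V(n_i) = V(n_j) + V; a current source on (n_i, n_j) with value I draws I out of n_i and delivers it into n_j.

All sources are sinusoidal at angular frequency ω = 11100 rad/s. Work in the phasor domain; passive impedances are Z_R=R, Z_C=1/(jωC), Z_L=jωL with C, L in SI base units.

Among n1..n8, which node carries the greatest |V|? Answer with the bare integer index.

2

Element admittances at ω=11100 rad/s:
  I1: injects 0.0271 A into n3 (from n5)
  Y(R1) = 0.0001342+0.000j S between n4,n5
  Y(L1) = 0.000-0.7834j S between n3,n7
  Y(R2) = 0.0004348+0.000j S between n5,n8
  Y(R3) = 0.02899+0.000j S between n8,n3
  Y(R4) = 0.002381+0.000j S between n5,n4
  Y(R5) = 0.02381+0.000j S between n3,n2
  Y(L2) = 0.000-0.02292j S between n3,n5
  Y(R6) = 0.08065+0.000j S between n6,n5
  Y(R7) = 0.1464+0.000j S between n1,n8
  Y(C1) = 0.000+0.001709j S between n3,n5
  Y(R8) = 0.002660+0.000j S between n5,n6
  Y(R9) = 0.0007353+0.000j S between n8,n4
  Y(C2) = 0.000+0.1709j S between n4,n0
  Y(R10) = 0.3597+0.000j S between n5,n7
  Y(R11) = 0.1332+0.000j S between n0,n6
  Y(L3) = 0.000-0.01606j S between n1,n6
  V1: constraint V(n7)−V(n1) = 2.43
  V2: constraint V(n5)−V(n2) = 39.7
Assemble and solve the 10×10 MNA system:
  V(n1)=-4.441-1.041j  V(n2)=-39.45-0.8016j  V(n3)=-2.026-2.180j  V(n4)=-0.01731+0.01327j  V(n5)=0.2491-0.8016j  V(n6)=0.01704+0.02222j  V(n7)=-2.011-1.041j  V(n8)=-4.014-1.223j
  i(V1)=-0.07948+0.09823j  i(V2)=-0.8911+0.03281j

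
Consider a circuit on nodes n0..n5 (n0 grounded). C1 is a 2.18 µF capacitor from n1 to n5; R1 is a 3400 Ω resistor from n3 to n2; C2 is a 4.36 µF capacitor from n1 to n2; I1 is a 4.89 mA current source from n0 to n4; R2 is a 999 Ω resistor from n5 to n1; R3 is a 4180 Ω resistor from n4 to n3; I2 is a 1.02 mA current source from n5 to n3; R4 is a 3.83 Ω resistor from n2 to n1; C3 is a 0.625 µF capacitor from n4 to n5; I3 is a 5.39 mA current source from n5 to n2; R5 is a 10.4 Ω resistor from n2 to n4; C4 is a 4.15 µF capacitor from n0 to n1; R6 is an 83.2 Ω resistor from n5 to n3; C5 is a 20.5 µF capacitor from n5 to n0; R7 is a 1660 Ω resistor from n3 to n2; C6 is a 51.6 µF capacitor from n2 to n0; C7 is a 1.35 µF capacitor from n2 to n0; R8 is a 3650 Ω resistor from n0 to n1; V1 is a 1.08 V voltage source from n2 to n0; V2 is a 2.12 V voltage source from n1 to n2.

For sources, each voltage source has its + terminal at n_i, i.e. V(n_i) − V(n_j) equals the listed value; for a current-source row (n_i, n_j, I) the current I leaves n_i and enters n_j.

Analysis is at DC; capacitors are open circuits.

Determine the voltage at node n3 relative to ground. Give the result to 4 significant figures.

Element admittances at DC:
  Y(C1) = 0.000 S between n1,n5
  Y(R1) = 0.0002941 S between n3,n2
  Y(C2) = 0.000 S between n1,n2
  I1: injects 0.00489 A into n4 (from n0)
  Y(R2) = 0.001001 S between n5,n1
  Y(R3) = 0.0002392 S between n4,n3
  I2: injects 0.00102 A into n3 (from n5)
  Y(R4) = 0.2611 S between n2,n1
  Y(C3) = 0.000 S between n4,n5
  I3: injects 0.00539 A into n2 (from n5)
  Y(R5) = 0.09615 S between n2,n4
  Y(C4) = 0.000 S between n0,n1
  Y(R6) = 0.01202 S between n5,n3
  Y(C5) = 0.000 S between n5,n0
  Y(R7) = 0.0006024 S between n3,n2
  Y(C6) = 0.000 S between n2,n0
  Y(C7) = 0.000 S between n2,n0
  Y(R8) = 0.0002740 S between n0,n1
  V1: constraint V(n2)−V(n0) = 1.08
  V2: constraint V(n1)−V(n2) = 2.12
Assemble and solve the 7×7 MNA system:
  V(n1)=3.200  V(n2)=1.080  V(n3)=-0.3410  V(n4)=1.127  V(n5)=-0.5611
  i(V1)=0.004013  i(V2)=-0.5582

-0.3410 V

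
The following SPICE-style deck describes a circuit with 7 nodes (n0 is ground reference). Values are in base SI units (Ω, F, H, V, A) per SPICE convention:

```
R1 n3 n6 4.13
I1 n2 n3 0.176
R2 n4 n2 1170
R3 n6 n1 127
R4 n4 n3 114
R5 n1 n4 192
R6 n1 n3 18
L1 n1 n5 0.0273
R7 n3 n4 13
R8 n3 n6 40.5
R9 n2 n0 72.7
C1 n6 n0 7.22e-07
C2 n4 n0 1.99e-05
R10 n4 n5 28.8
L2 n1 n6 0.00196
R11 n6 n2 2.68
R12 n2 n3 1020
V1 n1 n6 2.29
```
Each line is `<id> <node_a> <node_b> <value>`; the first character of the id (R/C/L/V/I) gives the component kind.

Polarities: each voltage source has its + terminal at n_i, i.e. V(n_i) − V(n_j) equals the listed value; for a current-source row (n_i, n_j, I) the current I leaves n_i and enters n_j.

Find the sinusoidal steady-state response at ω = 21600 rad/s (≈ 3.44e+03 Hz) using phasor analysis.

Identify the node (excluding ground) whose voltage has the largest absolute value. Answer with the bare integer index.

Apply KCL at each of the 6 non-ground nodes and solve the resulting linear system.
Node n1: branches {R3, R5, R6, L1, L2, V1} → V_1 = 1.538+0.1284j
Node n2: branches {I1, R2, R9, R11, R12} → V_2 = -1.175+0.1233j
Node n3: branches {R1, I1, R4, R6, R7, R8, R12} → V_3 = 0.1503+0.09260j
Node n4: branches {R2, R4, R5, R7, C2, R10} → V_4 = 0.02335-0.04224j
Node n5: branches {L1, R10} → V_5 = 0.03527-0.1156j
Node n6: branches {R1, R3, R8, C1, L2, R11, V1} → V_6 = -0.7525+0.1284j
Source currents: i(V1)=-0.1034+0.05376j

1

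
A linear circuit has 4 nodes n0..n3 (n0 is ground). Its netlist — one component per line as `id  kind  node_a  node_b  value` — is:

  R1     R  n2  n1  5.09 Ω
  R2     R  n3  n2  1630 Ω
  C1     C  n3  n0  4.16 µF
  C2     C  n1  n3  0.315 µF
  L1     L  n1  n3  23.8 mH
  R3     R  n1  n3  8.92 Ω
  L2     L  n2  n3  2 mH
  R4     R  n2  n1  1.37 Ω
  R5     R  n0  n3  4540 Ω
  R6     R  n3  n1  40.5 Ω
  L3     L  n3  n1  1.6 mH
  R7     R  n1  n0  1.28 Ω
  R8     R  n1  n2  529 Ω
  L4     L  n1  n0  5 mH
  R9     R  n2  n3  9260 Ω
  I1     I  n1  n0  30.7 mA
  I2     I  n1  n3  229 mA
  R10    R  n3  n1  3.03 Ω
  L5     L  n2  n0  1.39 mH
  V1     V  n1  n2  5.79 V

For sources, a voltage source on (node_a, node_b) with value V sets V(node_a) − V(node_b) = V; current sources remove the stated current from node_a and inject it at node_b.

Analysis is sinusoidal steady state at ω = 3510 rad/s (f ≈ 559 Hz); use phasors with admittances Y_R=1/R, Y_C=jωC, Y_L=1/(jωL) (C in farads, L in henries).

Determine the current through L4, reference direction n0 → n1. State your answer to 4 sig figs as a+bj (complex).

0.07839+0.02407j A

Element admittances at ω=3510 rad/s:
  Y(R1) = 0.1965+0.000j S between n2,n1
  Y(R2) = 0.0006135+0.000j S between n3,n2
  Y(C1) = 0.000+0.01460j S between n3,n0
  Y(C2) = 0.000+0.001106j S between n1,n3
  Y(L1) = 0.000-0.01197j S between n1,n3
  Y(R3) = 0.1121+0.000j S between n1,n3
  Y(L2) = 0.000-0.1425j S between n2,n3
  Y(R4) = 0.7299+0.000j S between n2,n1
  Y(R5) = 0.0002203+0.000j S between n0,n3
  Y(R6) = 0.02469+0.000j S between n3,n1
  Y(L3) = 0.000-0.1781j S between n3,n1
  Y(R7) = 0.7812+0.000j S between n1,n0
  Y(R8) = 0.001890+0.000j S between n1,n2
  Y(L4) = 0.000-0.05698j S between n1,n0
  Y(R9) = 0.0001080+0.000j S between n2,n3
  I1: injects 0.0307 A into n0 (from n1)
  I2: injects 0.229 A into n3 (from n1)
  Y(R10) = 0.3300+0.000j S between n3,n1
  Y(L5) = 0.000-0.2050j S between n2,n0
  V1: constraint V(n1)−V(n2) = 5.79
Assemble and solve the 4×4 MNA system:
  V(n1)=0.4225-1.376j  V(n2)=-5.368-1.376j  V(n3)=-0.09037+0.02767j
  i(V1)=-5.860+1.851j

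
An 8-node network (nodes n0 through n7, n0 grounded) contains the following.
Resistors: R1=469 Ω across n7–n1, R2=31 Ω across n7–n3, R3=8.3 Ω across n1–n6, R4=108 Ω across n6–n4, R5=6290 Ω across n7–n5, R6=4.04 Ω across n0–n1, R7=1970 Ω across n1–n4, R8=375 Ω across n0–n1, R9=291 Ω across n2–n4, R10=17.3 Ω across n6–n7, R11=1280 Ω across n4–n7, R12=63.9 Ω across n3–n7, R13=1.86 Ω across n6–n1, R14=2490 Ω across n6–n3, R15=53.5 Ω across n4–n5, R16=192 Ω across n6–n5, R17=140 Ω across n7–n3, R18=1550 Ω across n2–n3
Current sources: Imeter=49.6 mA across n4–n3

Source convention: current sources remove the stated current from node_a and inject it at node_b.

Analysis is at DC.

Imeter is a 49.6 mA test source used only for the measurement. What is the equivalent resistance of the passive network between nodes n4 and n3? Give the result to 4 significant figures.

MNA unknowns: 7 node voltages V₁..V_7
R1: Y=0.002132 on G[7,1]
R2: Y=0.03226 on G[7,3]
R3: Y=0.1205 on G[1,6]
R4: Y=0.009259 on G[6,4]
R5: Y=0.0001590 on G[7,5]
R6: Y=0.2475 on G[0,1]
R7: Y=0.0005076 on G[1,4]
R8: Y=0.002667 on G[0,1]
R9: Y=0.003436 on G[2,4]
R10: Y=0.05780 on G[6,7]
R11: Y=0.0007813 on G[4,7]
R12: Y=0.01565 on G[3,7]
R13: Y=0.5376 on G[6,1]
R14: Y=0.0004016 on G[6,3]
R15: Y=0.01869 on G[4,5]
R16: Y=0.005208 on G[6,5]
R17: Y=0.007143 on G[7,3]
R18: Y=0.0006452 on G[2,3]
Imeter: z[4]−=0.0496, z[3]+=0.0496
solve → V1=0.000, V2=-2.407, V3=1.559, V4=-3.152, V5=-2.444, V6=0.0001124, V7=0.7157

R_eq = 94.98 Ω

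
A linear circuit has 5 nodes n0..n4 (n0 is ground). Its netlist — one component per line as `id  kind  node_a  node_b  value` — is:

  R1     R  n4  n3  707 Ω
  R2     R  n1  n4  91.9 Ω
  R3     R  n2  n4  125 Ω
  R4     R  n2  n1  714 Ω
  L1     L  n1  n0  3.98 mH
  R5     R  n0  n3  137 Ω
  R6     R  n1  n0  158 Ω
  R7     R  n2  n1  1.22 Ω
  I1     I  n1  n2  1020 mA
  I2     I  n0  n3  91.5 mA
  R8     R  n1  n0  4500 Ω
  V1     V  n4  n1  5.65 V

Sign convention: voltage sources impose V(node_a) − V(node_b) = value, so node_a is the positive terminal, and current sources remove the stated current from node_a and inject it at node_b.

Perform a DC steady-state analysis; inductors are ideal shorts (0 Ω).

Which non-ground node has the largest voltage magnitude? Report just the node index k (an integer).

MNA unknowns: 4 node voltages V₁..V_4 plus 2 source currents (L1, V1)
R1: Y=0.001414 on G[4,3]
R2: Y=0.01088 on G[1,4]
R3: Y=0.008000 on G[2,4]
R4: Y=0.001401 on G[2,1]
L1: row V1−V0=0, i_L1 at 1,0
R5: Y=0.007299 on G[0,3]
R6: Y=0.006329 on G[1,0]
R7: Y=0.8197 on G[2,1]
I1: z[1]−=1.02, z[2]+=1.02
I2: z[0]−=0.0915, z[3]+=0.0915
R8: Y=0.0002222 on G[1,0]
V1: row V4−V1=5.65, i_V1 at 4,1
solve → V1=0.000, V2=1.285, V3=11.42, V4=5.650
aux → i_L1=0.008158, i_V1=-0.08824

3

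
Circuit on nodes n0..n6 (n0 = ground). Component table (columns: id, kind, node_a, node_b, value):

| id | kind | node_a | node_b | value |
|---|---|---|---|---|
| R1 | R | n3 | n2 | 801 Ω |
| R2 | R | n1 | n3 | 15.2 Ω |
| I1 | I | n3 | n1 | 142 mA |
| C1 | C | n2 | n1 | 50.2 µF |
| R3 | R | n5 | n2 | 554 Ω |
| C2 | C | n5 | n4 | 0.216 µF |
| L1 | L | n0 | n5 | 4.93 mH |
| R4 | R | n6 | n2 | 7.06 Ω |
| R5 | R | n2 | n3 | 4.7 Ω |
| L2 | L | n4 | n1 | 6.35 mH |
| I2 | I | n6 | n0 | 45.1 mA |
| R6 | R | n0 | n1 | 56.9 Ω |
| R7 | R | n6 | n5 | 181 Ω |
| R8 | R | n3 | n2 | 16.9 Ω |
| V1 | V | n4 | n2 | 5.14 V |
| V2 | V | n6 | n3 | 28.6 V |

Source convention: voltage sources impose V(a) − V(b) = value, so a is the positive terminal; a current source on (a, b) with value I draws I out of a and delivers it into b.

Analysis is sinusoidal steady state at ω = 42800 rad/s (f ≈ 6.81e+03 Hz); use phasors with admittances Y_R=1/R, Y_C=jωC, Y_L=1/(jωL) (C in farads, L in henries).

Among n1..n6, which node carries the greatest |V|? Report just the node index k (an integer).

6

MNA unknowns: 6 node voltages V₁..V_6 plus 2 source currents (V1, V2)
R1: Y=0.001248+0.000j on G[3,2]
R2: Y=0.06579+0.000j on G[1,3]
I1: z[3]−=0.142, z[1]+=0.142
C1: Y=0.000+2.149j on G[2,1]
R3: Y=0.001805+0.000j on G[5,2]
C2: Y=0.000+0.009245j on G[5,4]
L1: Y=0.000-0.004739j on G[0,5]
R4: Y=0.1416+0.000j on G[6,2]
R5: Y=0.2128+0.000j on G[2,3]
L2: Y=0.000-0.003679j on G[4,1]
I2: z[6]−=0.0451, z[0]+=0.0451
R6: Y=0.01757+0.000j on G[0,1]
R7: Y=0.005525+0.000j on G[6,5]
R8: Y=0.05917+0.000j on G[3,2]
V1: row V4−V2=5.14, i_V1 at 4,2
V2: row V6−V3=28.6, i_V2 at 6,3
solve → V1=-2.543+2.518j, V2=-2.507+2.332j, V3=-11.42+2.330j, V4=2.633+2.332j, V5=9.336-0.08775j, V6=17.18+2.330j
aux → i_V1=0.02305+0.08101j, i_V2=-2.877-0.01301j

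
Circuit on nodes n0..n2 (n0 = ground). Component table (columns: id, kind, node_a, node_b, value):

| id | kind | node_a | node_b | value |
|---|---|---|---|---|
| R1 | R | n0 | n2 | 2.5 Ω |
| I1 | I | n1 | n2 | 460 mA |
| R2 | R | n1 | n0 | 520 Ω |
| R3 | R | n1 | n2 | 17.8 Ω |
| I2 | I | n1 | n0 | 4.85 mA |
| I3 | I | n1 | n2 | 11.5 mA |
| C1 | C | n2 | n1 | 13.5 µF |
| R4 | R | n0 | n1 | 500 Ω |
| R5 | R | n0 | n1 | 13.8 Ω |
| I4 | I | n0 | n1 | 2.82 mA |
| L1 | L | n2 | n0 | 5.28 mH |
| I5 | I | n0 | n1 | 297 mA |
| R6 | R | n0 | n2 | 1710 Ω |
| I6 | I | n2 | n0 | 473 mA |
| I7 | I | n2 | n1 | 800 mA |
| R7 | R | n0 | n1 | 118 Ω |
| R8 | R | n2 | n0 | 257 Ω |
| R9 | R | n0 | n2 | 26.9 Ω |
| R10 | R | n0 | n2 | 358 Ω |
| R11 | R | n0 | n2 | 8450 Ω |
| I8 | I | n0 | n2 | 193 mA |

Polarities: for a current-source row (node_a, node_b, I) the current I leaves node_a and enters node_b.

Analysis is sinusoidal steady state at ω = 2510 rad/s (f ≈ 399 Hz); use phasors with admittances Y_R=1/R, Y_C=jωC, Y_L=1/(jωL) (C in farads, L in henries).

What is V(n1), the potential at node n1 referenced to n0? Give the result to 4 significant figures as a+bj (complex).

3.859-1.067j V

Element admittances at ω=2510 rad/s:
  Y(R1) = 0.4000+0.000j S between n0,n2
  I1: injects 0.46 A into n2 (from n1)
  Y(R2) = 0.001923+0.000j S between n1,n0
  Y(R3) = 0.05618+0.000j S between n1,n2
  I2: injects 0.00485 A into n0 (from n1)
  I3: injects 0.0115 A into n2 (from n1)
  Y(C1) = 0.000+0.03388j S between n2,n1
  Y(R4) = 0.002000+0.000j S between n0,n1
  Y(R5) = 0.07246+0.000j S between n0,n1
  I4: injects 0.00282 A into n1 (from n0)
  Y(L1) = 0.000-0.07546j S between n2,n0
  I5: injects 0.297 A into n1 (from n0)
  Y(R6) = 0.0005848+0.000j S between n0,n2
  I6: injects 0.473 A into n0 (from n2)
  I7: injects 0.8 A into n1 (from n2)
  Y(R7) = 0.008475+0.000j S between n0,n1
  Y(R8) = 0.003891+0.000j S between n2,n0
  Y(R9) = 0.03717+0.000j S between n0,n2
  Y(R10) = 0.002793+0.000j S between n0,n2
  Y(R11) = 0.0001183+0.000j S between n0,n2
  I8: injects 0.193 A into n2 (from n0)
Assemble and solve the 2×2 MNA system:
  V(n1)=3.859-1.067j  V(n2)=-0.7169+0.08195j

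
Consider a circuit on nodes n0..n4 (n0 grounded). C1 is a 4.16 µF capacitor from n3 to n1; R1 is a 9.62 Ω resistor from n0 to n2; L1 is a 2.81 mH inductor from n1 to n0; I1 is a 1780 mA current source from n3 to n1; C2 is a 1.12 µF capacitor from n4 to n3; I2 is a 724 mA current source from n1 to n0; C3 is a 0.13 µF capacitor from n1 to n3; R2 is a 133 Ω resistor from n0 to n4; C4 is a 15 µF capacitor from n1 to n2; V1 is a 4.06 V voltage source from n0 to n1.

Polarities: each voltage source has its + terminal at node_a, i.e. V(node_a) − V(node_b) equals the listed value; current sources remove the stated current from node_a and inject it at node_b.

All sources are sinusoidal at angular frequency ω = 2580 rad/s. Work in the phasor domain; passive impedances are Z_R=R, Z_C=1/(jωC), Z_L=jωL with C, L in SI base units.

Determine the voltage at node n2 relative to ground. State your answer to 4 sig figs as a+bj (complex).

-0.4942-1.328j V

Element admittances at ω=2580 rad/s:
  Y(C1) = 0.000+0.01073j S between n3,n1
  Y(R1) = 0.1040+0.000j S between n0,n2
  Y(L1) = 0.000-0.1379j S between n1,n0
  I1: injects 1.78 A into n1 (from n3)
  Y(C2) = 0.000+0.002890j S between n4,n3
  I2: injects 0.724 A into n0 (from n1)
  Y(C3) = 0.000+0.0003354j S between n1,n3
  Y(R2) = 0.007519+0.000j S between n0,n4
  Y(C4) = 0.000+0.03870j S between n1,n2
  V1: constraint V(n0)−V(n1) = 4.06
Assemble and solve the 5×5 MNA system:
  V(n1)=-4.060+0.000j  V(n2)=-0.4942-1.328j  V(n3)=-12.58+130.1j  V(n4)=-45.19+12.53j
  i(V1)=0.3328+0.5163j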